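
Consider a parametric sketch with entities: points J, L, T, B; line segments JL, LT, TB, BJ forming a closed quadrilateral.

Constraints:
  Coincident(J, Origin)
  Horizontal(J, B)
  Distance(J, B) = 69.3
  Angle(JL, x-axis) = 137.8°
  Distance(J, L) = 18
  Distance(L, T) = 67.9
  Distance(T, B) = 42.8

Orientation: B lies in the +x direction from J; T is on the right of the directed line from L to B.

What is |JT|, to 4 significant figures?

49.94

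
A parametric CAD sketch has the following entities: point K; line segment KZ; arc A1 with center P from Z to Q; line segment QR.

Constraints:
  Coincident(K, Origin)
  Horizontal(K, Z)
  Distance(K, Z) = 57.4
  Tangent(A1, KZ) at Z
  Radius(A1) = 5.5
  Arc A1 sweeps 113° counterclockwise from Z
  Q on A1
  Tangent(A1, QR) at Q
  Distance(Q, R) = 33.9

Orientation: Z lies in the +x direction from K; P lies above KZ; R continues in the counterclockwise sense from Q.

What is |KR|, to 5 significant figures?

62.705

K is at the origin; K and Z share the same y with |KZ| = 57.4 and Z on the +x side, so Z = (57.400, 0.0000). The tangent condition forces PZ to be normal to KZ, so P = Z + (0, 5.5) = (57.400, 5.5000). On A1, Z sits at bearing -90° from P; a 113° counterclockwise sweep puts Q at bearing 23°, so Q = P + 5.5·(cos 23°, sin 23°) = (62.463, 7.6490). The tangent condition forces PQ to be normal to QR, so QR runs along (−sin 23°, cos 23°); with |QR| = 33.9, R = (49.217, 38.854). Then |KR| = |R − K| = 62.705.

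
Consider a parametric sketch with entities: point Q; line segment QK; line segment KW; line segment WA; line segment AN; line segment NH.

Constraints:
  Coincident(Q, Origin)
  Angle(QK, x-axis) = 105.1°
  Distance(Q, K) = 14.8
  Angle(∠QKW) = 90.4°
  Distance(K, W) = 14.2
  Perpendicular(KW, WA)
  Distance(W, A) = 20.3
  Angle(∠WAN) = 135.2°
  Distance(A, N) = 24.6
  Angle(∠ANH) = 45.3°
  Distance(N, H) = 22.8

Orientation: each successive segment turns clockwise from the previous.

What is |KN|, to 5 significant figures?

37.885

Q is at the origin; QK runs at 105.1° with length 14.8, so K = (-3.8555, 14.289). ∠QKW = 90.4° gives KW at 15.500° from the x-axis; with |KW| = 14.2, W = (9.8281, 18.084). KW ⟂ WA, so WA runs at -74.500°; with |WA| = 20.3, A = (15.253, -1.4779). ∠WAN = 135.2° gives AN at -119.30° from the x-axis; with |AN| = 24.6, N = (3.2142, -22.931). Then |KN| = |N − K| = 37.885.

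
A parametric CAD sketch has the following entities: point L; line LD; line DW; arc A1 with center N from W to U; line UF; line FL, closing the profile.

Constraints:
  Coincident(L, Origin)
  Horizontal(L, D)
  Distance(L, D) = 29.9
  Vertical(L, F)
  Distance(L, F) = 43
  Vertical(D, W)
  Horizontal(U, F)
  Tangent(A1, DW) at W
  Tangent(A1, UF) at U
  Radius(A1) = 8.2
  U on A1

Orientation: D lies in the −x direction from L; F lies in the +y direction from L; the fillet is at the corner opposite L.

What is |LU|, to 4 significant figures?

48.17

L is at the origin; L and D share the same y with |LD| = 29.9 and D on the −x side, so D = (-29.90, 0.000). L and F share the same x with |LF| = 43.0 and F on the +y side, so F = (0.000, 43.00). The virtual corner opposite L is at (-29.90, 43.00). The tangent condition forces NW to be normal to DW and since A1 is tangent to UF there, NU ⟂ UF, with radius 8.2, so the center N sits 8.2 in from both sides at N = (-21.70, 34.80). That places the tangent points at W = (-29.90, 34.80) on DW and U = (-21.70, 43.00) on UF. Then |LU| = |U − L| = 48.17.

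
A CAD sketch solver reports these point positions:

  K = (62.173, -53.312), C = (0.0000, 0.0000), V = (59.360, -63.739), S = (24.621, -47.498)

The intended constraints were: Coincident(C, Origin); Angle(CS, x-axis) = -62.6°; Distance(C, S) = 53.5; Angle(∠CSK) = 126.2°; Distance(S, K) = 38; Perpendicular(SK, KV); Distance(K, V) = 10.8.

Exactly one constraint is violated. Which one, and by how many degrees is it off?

Perpendicular(SK, KV) — off by 6.30°.

C = (0.00, 0.00) ✓; CS at -62.60° ✓; |CS| = 53.50 ✓; ∠CSK = 126.2° ✓; |SK| = 38.00 ✓; ∠(SK, KV) = 96.30° ✗; |KV| = 10.80 ✓.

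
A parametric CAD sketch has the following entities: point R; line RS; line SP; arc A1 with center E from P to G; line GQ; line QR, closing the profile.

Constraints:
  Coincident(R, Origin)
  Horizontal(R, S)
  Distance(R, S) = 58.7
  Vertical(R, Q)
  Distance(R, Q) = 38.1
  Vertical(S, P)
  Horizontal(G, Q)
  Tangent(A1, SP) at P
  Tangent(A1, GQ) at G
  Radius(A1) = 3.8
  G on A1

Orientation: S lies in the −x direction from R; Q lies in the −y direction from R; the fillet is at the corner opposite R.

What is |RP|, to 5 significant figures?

67.987

R is at the origin; R and S share the same y with |RS| = 58.7 and S on the −x side, so S = (-58.700, 0.0000). R and Q share the same x with |RQ| = 38.1 and Q on the −y side, so Q = (0.0000, -38.100). The virtual corner opposite R is at (-58.700, -38.100). A1 meets SP tangentially, so EP is at right angles to SP and tangency of A1 to GQ means the radius EG is perpendicular to GQ, with radius 3.8, so the center E sits 3.8 in from both sides at E = (-54.900, -34.300). That places the tangent points at P = (-58.700, -34.300) on SP and G = (-54.900, -38.100) on GQ. Then |RP| = |P − R| = 67.987.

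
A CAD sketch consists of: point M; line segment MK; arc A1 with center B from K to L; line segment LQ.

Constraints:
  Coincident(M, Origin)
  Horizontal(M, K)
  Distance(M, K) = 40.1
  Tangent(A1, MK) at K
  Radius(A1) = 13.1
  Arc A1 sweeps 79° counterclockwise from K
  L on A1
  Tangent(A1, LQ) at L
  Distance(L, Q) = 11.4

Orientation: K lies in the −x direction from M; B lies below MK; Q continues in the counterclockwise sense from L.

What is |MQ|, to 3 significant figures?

59.3

M is at the origin; M and K share the same y with |MK| = 40.1 and K on the −x side, so K = (-40.1, 0.00). A1 meets MK tangentially, so BK is at right angles to MK, so B = K + (0, -13.1) = (-40.1, -13.1). On A1, K sits at bearing 90° from B; a 79° counterclockwise sweep puts L at bearing 169°, so L = B + 13.1·(cos 169°, sin 169°) = (-53.0, -10.6). Tangency of A1 to LQ means the radius BL is perpendicular to LQ, so LQ runs along (−sin 169°, cos 169°); with |LQ| = 11.4, Q = (-55.1, -21.8). Then |MQ| = |Q − M| = 59.3.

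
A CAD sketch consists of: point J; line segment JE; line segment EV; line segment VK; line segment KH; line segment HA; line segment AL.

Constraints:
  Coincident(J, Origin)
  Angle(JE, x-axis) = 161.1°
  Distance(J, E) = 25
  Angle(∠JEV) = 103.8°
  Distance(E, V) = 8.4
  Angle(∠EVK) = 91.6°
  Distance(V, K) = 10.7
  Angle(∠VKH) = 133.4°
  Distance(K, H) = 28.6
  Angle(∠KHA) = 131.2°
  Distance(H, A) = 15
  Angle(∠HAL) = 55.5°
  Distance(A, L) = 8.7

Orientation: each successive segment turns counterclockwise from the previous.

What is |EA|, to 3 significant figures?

40.0

J is at the origin; JE runs at 161.1° with length 25.0, so E = (-23.7, 8.10). ∠JEV = 103.8° gives EV at -123° from the x-axis; with |EV| = 8.4, V = (-28.2, 1.03). ∠EVK = 91.6° gives VK at -34.3° from the x-axis; with |VK| = 10.7, K = (-19.4, -5.00). ∠VKH = 133.4° gives KH at 12.3° from the x-axis; with |KH| = 28.6, H = (8.59, 1.09). ∠KHA = 131.2° gives HA at 61.1° from the x-axis; with |HA| = 15.0, A = (15.8, 14.2). Then |EA| = |A − E| = 40.0.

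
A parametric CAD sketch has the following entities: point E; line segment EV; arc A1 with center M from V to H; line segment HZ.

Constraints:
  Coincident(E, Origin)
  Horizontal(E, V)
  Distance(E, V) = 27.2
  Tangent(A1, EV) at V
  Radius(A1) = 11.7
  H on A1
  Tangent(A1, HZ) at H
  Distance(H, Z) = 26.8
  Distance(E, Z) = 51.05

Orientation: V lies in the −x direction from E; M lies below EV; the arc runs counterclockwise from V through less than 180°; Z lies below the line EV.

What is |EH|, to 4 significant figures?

41.25

Checks: E.y = 0.00, V.y = 0.00 ✓; |MH| = 11.70 ✓; ∠(MH, HZ) = 90.00° ✓; |HZ| = 26.80 ✓; |EZ| = 51.05 ✓.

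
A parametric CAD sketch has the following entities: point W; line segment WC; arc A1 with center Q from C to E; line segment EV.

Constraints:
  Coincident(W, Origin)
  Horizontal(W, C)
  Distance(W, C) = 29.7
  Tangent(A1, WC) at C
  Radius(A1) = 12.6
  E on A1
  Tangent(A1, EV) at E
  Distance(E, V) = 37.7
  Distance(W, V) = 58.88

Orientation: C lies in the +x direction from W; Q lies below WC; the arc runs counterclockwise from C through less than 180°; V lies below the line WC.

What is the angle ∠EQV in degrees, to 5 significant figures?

71.519°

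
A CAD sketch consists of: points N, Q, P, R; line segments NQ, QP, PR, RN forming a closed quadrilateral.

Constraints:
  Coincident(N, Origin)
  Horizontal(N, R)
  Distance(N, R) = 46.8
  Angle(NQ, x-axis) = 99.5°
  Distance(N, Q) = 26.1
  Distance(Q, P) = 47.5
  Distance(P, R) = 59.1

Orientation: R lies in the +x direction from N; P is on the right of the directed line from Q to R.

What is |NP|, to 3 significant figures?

23.1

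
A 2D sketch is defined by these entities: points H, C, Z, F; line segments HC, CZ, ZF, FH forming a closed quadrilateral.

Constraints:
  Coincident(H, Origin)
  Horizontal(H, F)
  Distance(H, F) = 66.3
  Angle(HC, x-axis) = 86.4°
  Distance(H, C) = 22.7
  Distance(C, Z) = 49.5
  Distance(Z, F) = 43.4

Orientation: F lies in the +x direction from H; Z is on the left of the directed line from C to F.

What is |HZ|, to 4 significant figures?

62.09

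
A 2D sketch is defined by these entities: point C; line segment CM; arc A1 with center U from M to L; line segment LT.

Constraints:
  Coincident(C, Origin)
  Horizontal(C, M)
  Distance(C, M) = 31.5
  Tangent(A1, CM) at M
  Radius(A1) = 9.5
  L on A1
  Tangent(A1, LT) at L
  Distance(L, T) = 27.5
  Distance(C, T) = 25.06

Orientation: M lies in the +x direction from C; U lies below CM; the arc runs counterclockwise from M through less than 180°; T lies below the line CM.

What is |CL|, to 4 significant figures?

24.51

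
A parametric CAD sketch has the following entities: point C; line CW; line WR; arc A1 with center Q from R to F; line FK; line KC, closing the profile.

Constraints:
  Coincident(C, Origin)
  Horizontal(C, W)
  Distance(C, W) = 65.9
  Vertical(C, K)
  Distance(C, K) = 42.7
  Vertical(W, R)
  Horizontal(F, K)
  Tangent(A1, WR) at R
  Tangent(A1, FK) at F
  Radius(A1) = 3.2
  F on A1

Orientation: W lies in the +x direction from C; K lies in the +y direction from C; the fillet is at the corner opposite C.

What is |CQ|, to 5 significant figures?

74.105

C is at the origin; C and W share the same y with |CW| = 65.9 and W on the +x side, so W = (65.900, 0.0000). C and K share the same x with |CK| = 42.7 and K on the +y side, so K = (0.0000, 42.700). The virtual corner opposite C is at (65.900, 42.700). Tangency of A1 to WR means the radius QR is perpendicular to WR and since A1 is tangent to FK there, QF ⟂ FK, with radius 3.2, so the center Q sits 3.2 in from both sides at Q = (62.700, 39.500). Then |CQ| = |Q − C| = 74.105.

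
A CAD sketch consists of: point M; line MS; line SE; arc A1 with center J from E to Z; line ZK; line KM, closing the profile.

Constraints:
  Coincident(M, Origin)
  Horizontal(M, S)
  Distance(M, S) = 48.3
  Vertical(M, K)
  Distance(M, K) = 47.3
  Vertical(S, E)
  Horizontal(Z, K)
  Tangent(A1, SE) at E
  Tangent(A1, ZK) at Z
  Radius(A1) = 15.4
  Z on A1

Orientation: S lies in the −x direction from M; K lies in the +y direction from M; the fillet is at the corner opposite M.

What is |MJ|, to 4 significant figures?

45.83

MK is vertical with |MK| = 47.3 and K on the +y side, so K = (0.000, 47.30). The virtual corner opposite M is at (-48.30, 47.30). Tangency of A1 to SE means the radius JE is perpendicular to SE and tangency of A1 to ZK means the radius JZ is perpendicular to ZK, with radius 15.4, so the center J sits 15.4 in from both sides at J = (-32.90, 31.90). Then |MJ| = |J − M| = 45.83.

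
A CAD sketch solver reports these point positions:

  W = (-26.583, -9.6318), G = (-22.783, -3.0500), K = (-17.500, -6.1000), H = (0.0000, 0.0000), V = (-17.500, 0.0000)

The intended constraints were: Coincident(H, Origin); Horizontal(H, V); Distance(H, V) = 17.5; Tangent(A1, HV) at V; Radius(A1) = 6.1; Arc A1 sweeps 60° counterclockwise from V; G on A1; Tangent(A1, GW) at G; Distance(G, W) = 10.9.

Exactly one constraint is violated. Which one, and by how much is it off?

Distance(G, W) = 10.9 — off by 3.30.

H = (0.00, 0.00) ✓; H.y = 0.00, V.y = 0.00 ✓; |HV| = 17.50 ✓; ∠(KV, VH) = 90.00° ✓; |KV| = 6.100 ✓; bearing(K→G) − bearing(K→V) = 60.00° ✓; |KG| = 6.100 ✓; ∠(KG, GW) = 90.00° ✓; |GW| = 7.600 ✗.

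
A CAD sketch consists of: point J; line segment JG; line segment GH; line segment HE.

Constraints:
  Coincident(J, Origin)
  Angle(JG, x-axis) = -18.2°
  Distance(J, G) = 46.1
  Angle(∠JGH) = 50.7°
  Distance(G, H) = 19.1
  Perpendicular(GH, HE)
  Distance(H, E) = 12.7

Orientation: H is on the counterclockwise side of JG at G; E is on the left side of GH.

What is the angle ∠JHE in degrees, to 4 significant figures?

15.81°

J is at the origin; JG runs at -18.2° with length 46.1, so G = 46.1·(cos -18.2°, sin -18.2°) = (43.79, -14.40). ∠JGH = 50.7°, so GH runs at -18.2° + (180° − 50.7°) = 111.1° from the x-axis; with |GH| = 19.1, H = G + 19.1·(cos 111.1°, sin 111.1°) = (36.92, 3.421). GH is perpendicular to HE; with |HE| = 12.7 on the left of GH, E = H + 12.7·(-0.9330, -0.3600) = (25.07, -1.151). Then cos ∠JHE = HJ·HE / (|HJ||HE|), giving 15.81°.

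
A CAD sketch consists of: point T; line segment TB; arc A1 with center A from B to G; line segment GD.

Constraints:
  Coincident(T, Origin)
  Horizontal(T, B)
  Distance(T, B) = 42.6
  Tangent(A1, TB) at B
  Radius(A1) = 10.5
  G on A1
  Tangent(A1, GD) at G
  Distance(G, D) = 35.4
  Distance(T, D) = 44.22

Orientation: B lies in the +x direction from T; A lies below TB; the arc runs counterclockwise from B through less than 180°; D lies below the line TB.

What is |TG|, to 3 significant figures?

33.5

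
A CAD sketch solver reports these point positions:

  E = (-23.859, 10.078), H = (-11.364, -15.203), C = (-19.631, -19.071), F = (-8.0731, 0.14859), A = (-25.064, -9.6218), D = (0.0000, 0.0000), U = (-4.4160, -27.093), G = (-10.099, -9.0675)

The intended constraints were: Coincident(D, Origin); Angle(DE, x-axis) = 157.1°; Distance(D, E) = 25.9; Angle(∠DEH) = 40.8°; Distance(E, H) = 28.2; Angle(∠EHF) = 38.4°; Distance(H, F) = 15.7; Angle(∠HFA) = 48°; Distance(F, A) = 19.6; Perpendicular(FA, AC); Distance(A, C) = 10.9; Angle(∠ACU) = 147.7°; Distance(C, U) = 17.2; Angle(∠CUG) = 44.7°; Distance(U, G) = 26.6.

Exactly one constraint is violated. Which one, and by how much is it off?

Distance(U, G) = 26.6 — off by 7.70.

D = (0.00, 0.00) ✓; DE at 157.1° ✓; |DE| = 25.90 ✓; ∠DEH = 40.80° ✓; |EH| = 28.20 ✓; ∠EHF = 38.40° ✓; |HF| = 15.70 ✓; ∠HFA = 48.00° ✓; |FA| = 19.60 ✓; ∠(FA, AC) = 90.00° ✓; |AC| = 10.90 ✓; ∠ACU = 147.7° ✓; |CU| = 17.20 ✓; ∠CUG = 44.70° ✓; |UG| = 18.90 ✗.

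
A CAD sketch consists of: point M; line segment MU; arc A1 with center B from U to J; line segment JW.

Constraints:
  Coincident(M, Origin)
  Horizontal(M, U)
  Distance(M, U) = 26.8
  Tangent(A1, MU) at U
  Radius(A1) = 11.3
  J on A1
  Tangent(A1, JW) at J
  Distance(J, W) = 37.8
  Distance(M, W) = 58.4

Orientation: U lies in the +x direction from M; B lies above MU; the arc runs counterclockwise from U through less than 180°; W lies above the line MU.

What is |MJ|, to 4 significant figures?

40.28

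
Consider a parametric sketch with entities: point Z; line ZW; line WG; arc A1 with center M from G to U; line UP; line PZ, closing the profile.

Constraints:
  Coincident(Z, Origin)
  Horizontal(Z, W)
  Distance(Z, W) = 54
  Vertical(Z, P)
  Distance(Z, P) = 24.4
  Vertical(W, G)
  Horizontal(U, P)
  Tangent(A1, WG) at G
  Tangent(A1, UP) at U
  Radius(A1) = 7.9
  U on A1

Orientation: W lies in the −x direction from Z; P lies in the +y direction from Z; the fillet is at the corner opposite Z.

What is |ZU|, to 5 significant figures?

52.159

Z is at the origin; Z and W share the same y with |ZW| = 54.0 and W on the −x side, so W = (-54.000, 0.0000). Z and P share the same x with |ZP| = 24.4 and P on the +y side, so P = (0.0000, 24.400). The virtual corner opposite Z is at (-54.000, 24.400). The tangent condition forces MG to be normal to WG and since A1 is tangent to UP there, MU ⟂ UP, with radius 7.9, so the center M sits 7.9 in from both sides at M = (-46.100, 16.500). That places the tangent points at G = (-54.000, 16.500) on WG and U = (-46.100, 24.400) on UP. Then |ZU| = |U − Z| = 52.159.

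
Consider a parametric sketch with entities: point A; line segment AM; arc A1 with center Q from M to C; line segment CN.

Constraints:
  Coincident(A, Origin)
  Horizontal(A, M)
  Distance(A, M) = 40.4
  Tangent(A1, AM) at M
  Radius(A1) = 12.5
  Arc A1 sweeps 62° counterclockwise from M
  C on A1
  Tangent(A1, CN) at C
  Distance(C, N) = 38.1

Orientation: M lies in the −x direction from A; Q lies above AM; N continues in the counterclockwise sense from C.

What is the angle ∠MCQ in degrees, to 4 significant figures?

59.00°

A1 meets AM tangentially, so QM is at right angles to AM, so Q = M + (0, 12.5) = (-40.40, 12.50). On A1, M sits at bearing -90° from Q; a 62° counterclockwise sweep puts C at bearing -28°, so C = Q + 12.5·(cos -28°, sin -28°) = (-29.36, 6.632). Then cos ∠MCQ = CM·CQ / (|CM||CQ|), giving 59.00°.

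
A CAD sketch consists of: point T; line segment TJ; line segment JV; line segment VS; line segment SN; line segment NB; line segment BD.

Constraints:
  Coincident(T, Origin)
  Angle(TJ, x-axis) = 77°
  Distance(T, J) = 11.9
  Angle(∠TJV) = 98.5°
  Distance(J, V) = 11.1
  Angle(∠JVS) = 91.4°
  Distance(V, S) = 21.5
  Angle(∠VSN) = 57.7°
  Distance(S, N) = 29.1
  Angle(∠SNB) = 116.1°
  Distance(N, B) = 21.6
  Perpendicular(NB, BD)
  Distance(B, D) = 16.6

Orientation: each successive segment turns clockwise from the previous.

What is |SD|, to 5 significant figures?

35.699

T is at the origin; TJ runs at 77.0° with length 11.9, so J = (2.6769, 11.595). ∠TJV = 98.5° gives JV at -4.5000° from the x-axis; with |JV| = 11.1, V = (13.743, 10.724). ∠JVS = 91.4° gives VS at -93.100° from the x-axis; with |VS| = 21.5, S = (12.580, -10.744). ∠VSN = 57.7° gives SN at 144.60° from the x-axis; with |SN| = 29.1, N = (-11.140, 6.1127). ∠SNB = 116.1° gives NB at 80.700° from the x-axis; with |NB| = 21.6, B = (-7.6496, 27.429). The perpendicularity gives BD at right angles to NB, so BD runs at -9.3000°; with |BD| = 16.6, D = (8.7322, 24.746). Then |SD| = |D − S| = 35.699.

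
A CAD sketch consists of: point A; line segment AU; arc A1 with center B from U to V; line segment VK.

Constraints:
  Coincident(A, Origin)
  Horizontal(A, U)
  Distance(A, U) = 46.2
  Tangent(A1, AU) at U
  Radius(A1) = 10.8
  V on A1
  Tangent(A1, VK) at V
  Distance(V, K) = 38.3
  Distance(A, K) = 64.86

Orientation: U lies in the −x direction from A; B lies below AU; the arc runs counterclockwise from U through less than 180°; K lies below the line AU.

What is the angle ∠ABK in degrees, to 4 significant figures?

95.66°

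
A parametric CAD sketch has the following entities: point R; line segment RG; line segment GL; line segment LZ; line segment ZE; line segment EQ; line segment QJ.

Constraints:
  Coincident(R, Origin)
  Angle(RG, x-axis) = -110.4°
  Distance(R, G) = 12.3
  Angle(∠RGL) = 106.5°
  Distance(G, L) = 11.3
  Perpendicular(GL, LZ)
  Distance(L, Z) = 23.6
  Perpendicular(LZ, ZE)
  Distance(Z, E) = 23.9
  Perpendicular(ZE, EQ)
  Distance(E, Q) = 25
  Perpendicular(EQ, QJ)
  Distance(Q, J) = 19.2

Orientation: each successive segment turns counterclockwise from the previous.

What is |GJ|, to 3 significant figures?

6.75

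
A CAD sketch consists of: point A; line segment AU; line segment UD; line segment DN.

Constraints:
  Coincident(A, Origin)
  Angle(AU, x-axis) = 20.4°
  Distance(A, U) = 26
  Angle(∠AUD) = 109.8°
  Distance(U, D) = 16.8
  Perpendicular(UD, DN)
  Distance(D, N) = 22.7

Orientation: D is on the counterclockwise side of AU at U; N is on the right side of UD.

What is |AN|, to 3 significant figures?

53.7

A is at the origin; AU runs at 20.4° with length 26.0, so U = 26.0·(cos 20.4°, sin 20.4°) = (24.4, 9.06). ∠AUD = 109.8°, so UD runs at 20.4° + (180° − 109.8°) = 90.6° from the x-axis; with |UD| = 16.8, D = U + 16.8·(cos 90.6°, sin 90.6°) = (24.2, 25.9). UD ⟂ DN; with |DN| = 22.7 on the right of UD, N = D + 22.7·(1.00, 0.0105) = (46.9, 26.1). Then |AN| = |N − A| = 53.7.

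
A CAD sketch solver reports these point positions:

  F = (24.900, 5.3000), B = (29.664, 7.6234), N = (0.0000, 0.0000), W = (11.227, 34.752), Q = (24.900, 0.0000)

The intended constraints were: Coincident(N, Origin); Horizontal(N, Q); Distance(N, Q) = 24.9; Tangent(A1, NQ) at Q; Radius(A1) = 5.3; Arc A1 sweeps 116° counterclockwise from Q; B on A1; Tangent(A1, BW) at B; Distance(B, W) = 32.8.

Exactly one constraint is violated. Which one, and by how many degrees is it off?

Tangent(A1, BW) at B — off by 8.20°.

N = (0.00, 0.00) ✓; N.y = 0.00, Q.y = 0.00 ✓; |NQ| = 24.90 ✓; ∠(FQ, QN) = 90.00° ✓; |FQ| = 5.300 ✓; bearing(F→B) − bearing(F→Q) = 116.0° ✓; |FB| = 5.300 ✓; ∠(FB, BW) = 81.80° ✗; |BW| = 32.80 ✓.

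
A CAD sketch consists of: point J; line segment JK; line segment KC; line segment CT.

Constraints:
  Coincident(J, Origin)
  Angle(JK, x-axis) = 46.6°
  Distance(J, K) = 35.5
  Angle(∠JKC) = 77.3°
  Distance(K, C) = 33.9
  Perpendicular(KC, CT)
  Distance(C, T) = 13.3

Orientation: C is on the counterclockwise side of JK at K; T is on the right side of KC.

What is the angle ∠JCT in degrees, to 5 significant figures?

143.00°

J is at the origin; JK runs at 46.6° with length 35.5, so K = 35.5·(cos 46.6°, sin 46.6°) = (24.392, 25.793). ∠JKC = 77.3°, so KC runs at 46.6° + (180° − 77.3°) = 149.30° from the x-axis; with |KC| = 33.9, C = K + 33.9·(cos 149.30°, sin 149.30°) = (-4.7574, 43.101). KC is perpendicular to CT; with |CT| = 13.3 on the right of KC, T = C + 13.3·(0.51054, 0.85985) = (2.0328, 54.537). Then cos ∠JCT = CJ·CT / (|CJ||CT|), giving 143.00°.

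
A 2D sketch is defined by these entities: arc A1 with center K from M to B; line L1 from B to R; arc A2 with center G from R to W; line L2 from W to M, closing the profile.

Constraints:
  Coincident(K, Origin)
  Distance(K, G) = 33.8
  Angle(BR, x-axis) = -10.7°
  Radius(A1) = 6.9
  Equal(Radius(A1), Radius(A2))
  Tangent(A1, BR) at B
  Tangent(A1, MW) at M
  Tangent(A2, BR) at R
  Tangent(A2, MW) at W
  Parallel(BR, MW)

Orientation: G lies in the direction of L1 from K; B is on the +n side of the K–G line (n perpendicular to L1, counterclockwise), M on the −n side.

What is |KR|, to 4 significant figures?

34.50

The slot axis is L1's direction at -10.7°, so u = (cos -10.7°, sin -10.7°) = (0.9826, -0.1857) and n = (−sin -10.7°, cos -10.7°) = (0.1857, 0.9826). K is at the origin and G lies 33.8 along u from K, so G = 33.8·u = (33.21, -6.276). Tangency of A1 to both parallel lines with radius 6.9 puts B and M at K ± 6.9·n: B = (1.281, 6.780), M = (-1.281, -6.780). Equal radii place R and W the same way about G: R = G + 6.9·n = (34.49, 0.5045), W = G − 6.9·n = (31.93, -13.06). Then |KR| = |R − K| = 34.50.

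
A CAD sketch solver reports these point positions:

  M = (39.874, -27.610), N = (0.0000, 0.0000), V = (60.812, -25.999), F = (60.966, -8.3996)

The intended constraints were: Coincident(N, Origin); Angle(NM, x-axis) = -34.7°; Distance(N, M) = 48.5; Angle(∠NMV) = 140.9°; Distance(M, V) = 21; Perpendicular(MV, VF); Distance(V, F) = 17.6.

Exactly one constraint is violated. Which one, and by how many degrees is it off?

Perpendicular(MV, VF) — off by 4.90°.

N = (0.00, 0.00) ✓; NM at -34.70° ✓; |NM| = 48.50 ✓; ∠NMV = 140.9° ✓; |MV| = 21.00 ✓; ∠(MV, VF) = 85.10° ✗; |VF| = 17.60 ✓.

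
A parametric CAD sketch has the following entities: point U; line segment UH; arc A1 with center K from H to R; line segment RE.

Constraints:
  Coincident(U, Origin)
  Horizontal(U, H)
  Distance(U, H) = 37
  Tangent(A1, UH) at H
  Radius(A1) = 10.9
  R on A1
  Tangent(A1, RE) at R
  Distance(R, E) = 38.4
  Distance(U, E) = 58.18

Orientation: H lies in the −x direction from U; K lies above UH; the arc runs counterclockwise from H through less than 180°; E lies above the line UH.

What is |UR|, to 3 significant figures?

28.7

Checks: |KH| = 10.90 ✓; |KR| = 10.90 ✓; ∠(KR, RE) = 90.00° ✓; |RE| = 38.40 ✓; |UE| = 58.18 ✓.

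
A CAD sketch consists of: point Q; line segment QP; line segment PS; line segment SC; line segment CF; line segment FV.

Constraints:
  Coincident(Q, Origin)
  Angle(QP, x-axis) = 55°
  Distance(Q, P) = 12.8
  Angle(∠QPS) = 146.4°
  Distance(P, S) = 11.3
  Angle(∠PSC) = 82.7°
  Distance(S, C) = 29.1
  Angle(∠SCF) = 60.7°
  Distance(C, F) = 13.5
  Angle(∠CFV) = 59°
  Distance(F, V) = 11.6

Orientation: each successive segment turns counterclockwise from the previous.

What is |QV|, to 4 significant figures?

20.40

Q is at the origin; QP runs at 55.0° with length 12.8, so P = (7.342, 10.49). ∠QPS = 146.4° gives PS at 88.60° from the x-axis; with |PS| = 11.3, S = (7.618, 21.78). ∠PSC = 82.7° gives SC at -174.1° from the x-axis; with |SC| = 29.1, C = (-21.33, 18.79). ∠SCF = 60.7° gives CF at -54.80° from the x-axis; with |CF| = 13.5, F = (-13.55, 7.759). ∠CFV = 59.0° gives FV at 66.20° from the x-axis; with |FV| = 11.6, V = (-8.865, 18.37). Then |QV| = |V − Q| = 20.40.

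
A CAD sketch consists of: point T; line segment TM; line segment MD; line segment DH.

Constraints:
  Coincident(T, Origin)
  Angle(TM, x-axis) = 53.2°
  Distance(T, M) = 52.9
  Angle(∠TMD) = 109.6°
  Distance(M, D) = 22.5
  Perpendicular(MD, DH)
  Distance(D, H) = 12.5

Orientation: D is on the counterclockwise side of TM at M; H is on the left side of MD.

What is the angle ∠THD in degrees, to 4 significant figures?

132.9°

T is at the origin; TM runs at 53.2° with length 52.9, so M = 52.9·(cos 53.2°, sin 53.2°) = (31.69, 42.36). ∠TMD = 109.6°, so MD runs at 53.2° + (180° − 109.6°) = 123.6° from the x-axis; with |MD| = 22.5, D = M + 22.5·(cos 123.6°, sin 123.6°) = (19.24, 61.10). The perpendicularity gives DH at right angles to MD; with |DH| = 12.5 on the left of MD, H = D + 12.5·(-0.8329, -0.5534) = (8.826, 54.18). Then cos ∠THD = HT·HD / (|HT||HD|), giving 132.9°.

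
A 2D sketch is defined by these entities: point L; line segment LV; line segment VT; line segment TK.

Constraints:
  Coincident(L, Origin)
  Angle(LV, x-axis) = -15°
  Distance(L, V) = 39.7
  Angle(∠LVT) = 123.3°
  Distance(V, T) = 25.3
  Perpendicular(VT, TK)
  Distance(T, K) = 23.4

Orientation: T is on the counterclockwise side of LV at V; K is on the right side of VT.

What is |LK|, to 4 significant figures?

73.62

∠LVT = 123.3°, so VT runs at -15.0° + (180° − 123.3°) = 41.70° from the x-axis; with |VT| = 25.3, T = V + 25.3·(cos 41.70°, sin 41.70°) = (57.24, 6.555). VT is perpendicular to TK; with |TK| = 23.4 on the right of VT, K = T + 23.4·(0.6652, -0.7466) = (72.80, -10.92). Then |LK| = |K − L| = 73.62.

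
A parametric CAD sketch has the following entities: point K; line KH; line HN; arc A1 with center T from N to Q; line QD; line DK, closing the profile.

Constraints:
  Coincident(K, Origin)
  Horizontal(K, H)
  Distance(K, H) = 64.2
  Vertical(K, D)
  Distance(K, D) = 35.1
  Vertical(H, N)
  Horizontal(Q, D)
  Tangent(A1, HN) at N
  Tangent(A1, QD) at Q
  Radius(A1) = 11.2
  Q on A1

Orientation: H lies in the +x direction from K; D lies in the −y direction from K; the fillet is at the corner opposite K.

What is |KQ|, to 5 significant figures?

63.569

K is at the origin; K and H share the same y with |KH| = 64.2 and H on the +x side, so H = (64.200, 0.0000). KD is vertical with |KD| = 35.1 and D on the −y side, so D = (0.0000, -35.100). The virtual corner opposite K is at (64.200, -35.100). Tangency of A1 to HN means the radius TN is perpendicular to HN and tangency of A1 to QD means the radius TQ is perpendicular to QD, with radius 11.2, so the center T sits 11.2 in from both sides at T = (53.000, -23.900). That places the tangent points at N = (64.200, -23.900) on HN and Q = (53.000, -35.100) on QD. Then |KQ| = |Q − K| = 63.569.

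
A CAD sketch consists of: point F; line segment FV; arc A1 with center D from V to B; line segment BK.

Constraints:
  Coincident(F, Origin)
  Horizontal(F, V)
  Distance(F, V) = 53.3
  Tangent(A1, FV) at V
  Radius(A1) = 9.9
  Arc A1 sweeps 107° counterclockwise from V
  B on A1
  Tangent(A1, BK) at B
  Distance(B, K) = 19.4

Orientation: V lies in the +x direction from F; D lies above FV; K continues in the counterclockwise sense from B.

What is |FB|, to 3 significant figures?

64.1

F is at the origin; F and V share the same y with |FV| = 53.3 and V on the +x side, so V = (53.3, 0.00). The tangent condition forces DV to be normal to FV, so D = V + (0, 9.9) = (53.3, 9.90). On A1, V sits at bearing -90° from D; a 107° counterclockwise sweep puts B at bearing 17°, so B = D + 9.9·(cos 17°, sin 17°) = (62.8, 12.8). Then |FB| = |B − F| = 64.1.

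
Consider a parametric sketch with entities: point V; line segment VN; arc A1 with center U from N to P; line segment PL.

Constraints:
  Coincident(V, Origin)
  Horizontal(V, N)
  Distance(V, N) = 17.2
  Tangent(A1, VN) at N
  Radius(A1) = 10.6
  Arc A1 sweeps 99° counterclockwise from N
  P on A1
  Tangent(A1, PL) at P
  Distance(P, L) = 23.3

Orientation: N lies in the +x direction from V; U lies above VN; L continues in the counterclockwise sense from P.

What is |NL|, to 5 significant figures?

35.926

On A1, N sits at bearing -90° from U; a 99° counterclockwise sweep puts P at bearing 9°, so P = U + 10.6·(cos 9°, sin 9°) = (27.669, 12.258). A1 meets PL tangentially, so UP is at right angles to PL, so PL runs along (−sin 9°, cos 9°); with |PL| = 23.3, L = (24.025, 35.271). Then |NL| = |L − N| = 35.926.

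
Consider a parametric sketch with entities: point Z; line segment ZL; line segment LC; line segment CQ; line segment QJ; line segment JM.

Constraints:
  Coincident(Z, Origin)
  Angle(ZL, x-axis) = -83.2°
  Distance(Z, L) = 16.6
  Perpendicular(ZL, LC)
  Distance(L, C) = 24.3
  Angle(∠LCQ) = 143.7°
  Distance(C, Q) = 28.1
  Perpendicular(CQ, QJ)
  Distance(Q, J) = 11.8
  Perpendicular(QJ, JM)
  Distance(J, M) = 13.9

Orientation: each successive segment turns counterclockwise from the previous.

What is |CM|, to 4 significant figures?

18.46

Z is at the origin; ZL runs at -83.2° with length 16.6, so L = (1.966, -16.48). ZL is perpendicular to LC, so LC runs at 6.800°; with |LC| = 24.3, C = (26.09, -13.61). ∠LCQ = 143.7° gives CQ at 43.10° from the x-axis; with |CQ| = 28.1, Q = (46.61, 5.594). CQ ⟂ QJ, so QJ runs at 133.1°; with |QJ| = 11.8, J = (38.55, 14.21). QJ is perpendicular to JM, so JM runs at -136.9°; with |JM| = 13.9, M = (28.40, 4.712). Then |CM| = |M − C| = 18.46.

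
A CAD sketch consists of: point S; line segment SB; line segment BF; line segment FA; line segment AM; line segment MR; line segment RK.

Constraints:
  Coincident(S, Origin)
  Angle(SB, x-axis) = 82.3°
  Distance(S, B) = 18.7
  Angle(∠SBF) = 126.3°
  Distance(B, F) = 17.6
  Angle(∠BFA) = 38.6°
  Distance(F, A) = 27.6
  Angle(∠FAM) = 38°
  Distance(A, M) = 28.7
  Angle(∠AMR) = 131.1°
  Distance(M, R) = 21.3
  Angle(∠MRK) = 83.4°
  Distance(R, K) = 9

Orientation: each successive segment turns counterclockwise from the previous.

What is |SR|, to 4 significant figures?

48.33

∠FAM = 38.0° gives AM at 59.40° from the x-axis; with |AM| = 28.7, M = (8.009, 28.09). ∠AMR = 131.1° gives MR at 108.3° from the x-axis; with |MR| = 21.3, R = (1.321, 48.31). Then |SR| = |R − S| = 48.33.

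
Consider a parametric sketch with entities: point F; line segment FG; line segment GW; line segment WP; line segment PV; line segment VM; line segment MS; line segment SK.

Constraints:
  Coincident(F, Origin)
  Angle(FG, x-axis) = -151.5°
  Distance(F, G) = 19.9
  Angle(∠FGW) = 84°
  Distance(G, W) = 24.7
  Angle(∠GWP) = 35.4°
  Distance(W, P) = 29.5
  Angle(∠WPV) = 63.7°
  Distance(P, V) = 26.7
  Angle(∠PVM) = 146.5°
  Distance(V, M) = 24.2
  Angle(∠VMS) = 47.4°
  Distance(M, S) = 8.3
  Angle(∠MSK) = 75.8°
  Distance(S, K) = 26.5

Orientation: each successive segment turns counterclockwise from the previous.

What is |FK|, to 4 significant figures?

43.58

F is at the origin; FG runs at -151.5° with length 19.9, so G = (-17.49, -9.495). ∠FGW = 84.0° gives GW at -55.50° from the x-axis; with |GW| = 24.7, W = (-3.498, -29.85). ∠GWP = 35.4° gives WP at 89.10° from the x-axis; with |WP| = 29.5, P = (-3.035, -0.3550). ∠WPV = 63.7° gives PV at -154.6° from the x-axis; with |PV| = 26.7, V = (-27.15, -11.81). ∠PVM = 146.5° gives VM at -121.1° from the x-axis; with |VM| = 24.2, M = (-39.65, -32.53). ∠VMS = 47.4° gives MS at 11.50° from the x-axis; with |MS| = 8.3, S = (-31.52, -30.87). ∠MSK = 75.8° gives SK at 115.7° from the x-axis; with |SK| = 26.5, K = (-43.01, -6.996). Then |FK| = |K − F| = 43.58.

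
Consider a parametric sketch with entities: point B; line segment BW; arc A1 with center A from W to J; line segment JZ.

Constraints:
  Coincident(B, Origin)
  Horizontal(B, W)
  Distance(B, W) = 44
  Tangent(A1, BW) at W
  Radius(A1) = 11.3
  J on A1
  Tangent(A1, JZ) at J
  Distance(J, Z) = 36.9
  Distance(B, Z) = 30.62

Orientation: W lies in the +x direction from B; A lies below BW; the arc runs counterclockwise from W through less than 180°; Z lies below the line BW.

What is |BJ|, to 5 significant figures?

36.240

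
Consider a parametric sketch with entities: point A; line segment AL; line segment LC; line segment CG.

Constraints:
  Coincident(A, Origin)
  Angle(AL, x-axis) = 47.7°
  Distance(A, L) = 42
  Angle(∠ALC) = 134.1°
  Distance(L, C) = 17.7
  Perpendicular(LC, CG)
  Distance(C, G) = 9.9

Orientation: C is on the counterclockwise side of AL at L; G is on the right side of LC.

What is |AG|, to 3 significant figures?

61.7

∠ALC = 134.1°, so LC runs at 47.7° + (180° − 134.1°) = 93.6° from the x-axis; with |LC| = 17.7, C = L + 17.7·(cos 93.6°, sin 93.6°) = (27.2, 48.7). LC is perpendicular to CG; with |CG| = 9.9 on the right of LC, G = C + 9.9·(0.998, 0.0628) = (37.0, 49.4). Then |AG| = |G − A| = 61.7.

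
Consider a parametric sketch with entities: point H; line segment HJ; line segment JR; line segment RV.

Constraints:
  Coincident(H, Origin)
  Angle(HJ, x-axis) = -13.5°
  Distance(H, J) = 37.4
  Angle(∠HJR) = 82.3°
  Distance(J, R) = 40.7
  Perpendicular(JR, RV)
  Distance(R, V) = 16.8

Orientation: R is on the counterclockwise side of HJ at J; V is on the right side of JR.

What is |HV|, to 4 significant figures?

64.61

H is at the origin; HJ runs at -13.5° with length 37.4, so J = 37.4·(cos -13.5°, sin -13.5°) = (36.37, -8.731). ∠HJR = 82.3°, so JR runs at -13.5° + (180° − 82.3°) = 84.20° from the x-axis; with |JR| = 40.7, R = J + 40.7·(cos 84.20°, sin 84.20°) = (40.48, 31.76). The perpendicularity gives RV at right angles to JR; with |RV| = 16.8 on the right of JR, V = R + 16.8·(0.9949, -0.1011) = (57.19, 30.06). Then |HV| = |V − H| = 64.61.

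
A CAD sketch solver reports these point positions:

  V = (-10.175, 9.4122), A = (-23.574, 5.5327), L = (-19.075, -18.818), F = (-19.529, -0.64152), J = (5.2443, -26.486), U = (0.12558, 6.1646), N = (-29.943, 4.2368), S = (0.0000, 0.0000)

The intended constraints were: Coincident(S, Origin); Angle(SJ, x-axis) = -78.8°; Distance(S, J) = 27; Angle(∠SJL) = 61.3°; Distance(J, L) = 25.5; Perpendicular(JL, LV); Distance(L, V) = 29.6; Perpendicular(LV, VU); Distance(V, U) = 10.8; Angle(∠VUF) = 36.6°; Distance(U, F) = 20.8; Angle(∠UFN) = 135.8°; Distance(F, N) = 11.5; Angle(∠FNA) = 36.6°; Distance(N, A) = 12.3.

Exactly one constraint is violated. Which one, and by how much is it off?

Distance(N, A) = 12.3 — off by 5.80.

S = (0.00, 0.00) ✓; SJ at -78.80° ✓; |SJ| = 27.00 ✓; ∠SJL = 61.30° ✓; |JL| = 25.50 ✓; ∠(JL, LV) = 90.00° ✓; |LV| = 29.60 ✓; ∠(LV, VU) = 90.00° ✓; |VU| = 10.80 ✓; ∠VUF = 36.60° ✓; |UF| = 20.80 ✓; ∠UFN = 135.8° ✓; |FN| = 11.50 ✓; ∠FNA = 36.60° ✓; |NA| = 6.500 ✗.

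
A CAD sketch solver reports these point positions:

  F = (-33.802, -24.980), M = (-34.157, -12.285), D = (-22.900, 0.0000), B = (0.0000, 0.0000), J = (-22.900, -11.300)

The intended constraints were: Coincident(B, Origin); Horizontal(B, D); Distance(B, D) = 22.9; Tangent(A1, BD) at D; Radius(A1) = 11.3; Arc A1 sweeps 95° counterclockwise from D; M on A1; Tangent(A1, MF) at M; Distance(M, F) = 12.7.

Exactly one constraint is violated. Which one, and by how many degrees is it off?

Tangent(A1, MF) at M — off by 3.40°.

B = (0.00, 0.00) ✓; B.y = 0.00, D.y = 0.00 ✓; |BD| = 22.90 ✓; ∠(JD, DB) = 90.00° ✓; |JD| = 11.30 ✓; bearing(J→M) − bearing(J→D) = 95.00° ✓; |JM| = 11.30 ✓; ∠(JM, MF) = 93.40° ✗; |MF| = 12.70 ✓.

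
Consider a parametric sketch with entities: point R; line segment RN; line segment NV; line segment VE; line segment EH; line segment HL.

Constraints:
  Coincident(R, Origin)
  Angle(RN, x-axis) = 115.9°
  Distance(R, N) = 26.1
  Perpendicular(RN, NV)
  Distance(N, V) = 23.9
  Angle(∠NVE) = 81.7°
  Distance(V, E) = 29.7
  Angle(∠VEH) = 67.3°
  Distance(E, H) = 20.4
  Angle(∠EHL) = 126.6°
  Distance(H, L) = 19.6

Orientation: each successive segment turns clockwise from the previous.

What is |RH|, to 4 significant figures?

7.525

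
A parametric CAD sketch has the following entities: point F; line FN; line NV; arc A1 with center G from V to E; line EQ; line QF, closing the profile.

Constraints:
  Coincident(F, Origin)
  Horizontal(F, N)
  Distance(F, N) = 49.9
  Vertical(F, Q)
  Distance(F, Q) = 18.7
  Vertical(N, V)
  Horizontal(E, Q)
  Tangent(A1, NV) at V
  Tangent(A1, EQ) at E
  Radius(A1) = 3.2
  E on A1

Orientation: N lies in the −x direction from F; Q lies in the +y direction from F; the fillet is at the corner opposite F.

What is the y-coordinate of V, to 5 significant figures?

15.500

F is at the origin; FN is horizontal with |FN| = 49.9 and N on the −x side, so N = (-49.900, 0.0000). F and Q share the same x with |FQ| = 18.7 and Q on the +y side, so Q = (0.0000, 18.700). The virtual corner opposite F is at (-49.900, 18.700). Tangency of A1 to NV means the radius GV is perpendicular to NV and since A1 is tangent to EQ there, GE ⟂ EQ, with radius 3.2, so the center G sits 3.2 in from both sides at G = (-46.700, 15.500). That places the tangent points at V = (-49.900, 15.500) on NV and E = (-46.700, 18.700) on EQ. So V.y = 15.500.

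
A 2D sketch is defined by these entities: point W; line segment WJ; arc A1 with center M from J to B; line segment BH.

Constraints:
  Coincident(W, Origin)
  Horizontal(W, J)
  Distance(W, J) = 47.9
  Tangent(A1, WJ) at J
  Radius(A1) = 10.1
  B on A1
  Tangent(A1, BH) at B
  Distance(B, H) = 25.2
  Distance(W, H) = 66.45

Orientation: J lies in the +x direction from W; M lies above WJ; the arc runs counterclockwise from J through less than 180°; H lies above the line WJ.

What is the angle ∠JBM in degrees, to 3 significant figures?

42.5°

W is at the origin; WJ is horizontal with |WJ| = 47.9 and J on the +x side, so J = (47.9, 0.00). The tangent condition forces MJ to be normal to WJ, so M = J + (0, 10.1) = (47.9, 10.1). Since MB ⟂ BH (tangency), |MH| = √(10.1² + 25.2²) = 27.1 regardless of where B sits on A1. So H lies on both circle(W, 66.45) and circle(M, 27.1); the above-WJ intersection is H = (55.8, 36.1). B is the foot of the tangent from H: B = (58.0, 11.0).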